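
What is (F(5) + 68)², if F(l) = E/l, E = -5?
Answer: 4489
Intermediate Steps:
F(l) = -5/l
(F(5) + 68)² = (-5/5 + 68)² = (-5*⅕ + 68)² = (-1 + 68)² = 67² = 4489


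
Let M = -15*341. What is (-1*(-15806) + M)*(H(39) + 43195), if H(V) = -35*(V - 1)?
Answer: 447578715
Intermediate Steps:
M = -5115
H(V) = 35 - 35*V (H(V) = -35*(-1 + V) = 35 - 35*V)
(-1*(-15806) + M)*(H(39) + 43195) = (-1*(-15806) - 5115)*((35 - 35*39) + 43195) = (15806 - 5115)*((35 - 1365) + 43195) = 10691*(-1330 + 43195) = 10691*41865 = 447578715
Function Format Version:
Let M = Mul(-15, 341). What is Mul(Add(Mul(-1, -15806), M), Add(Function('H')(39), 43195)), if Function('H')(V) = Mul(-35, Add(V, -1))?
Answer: 447578715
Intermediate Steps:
M = -5115
Function('H')(V) = Add(35, Mul(-35, V)) (Function('H')(V) = Mul(-35, Add(-1, V)) = Add(35, Mul(-35, V)))
Mul(Add(Mul(-1, -15806), M), Add(Function('H')(39), 43195)) = Mul(Add(Mul(-1, -15806), -5115), Add(Add(35, Mul(-35, 39)), 43195)) = Mul(Add(15806, -5115), Add(Add(35, -1365), 43195)) = Mul(10691, Add(-1330, 43195)) = Mul(10691, 41865) = 447578715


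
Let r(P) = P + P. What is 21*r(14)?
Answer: 588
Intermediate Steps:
r(P) = 2*P
21*r(14) = 21*(2*14) = 21*28 = 588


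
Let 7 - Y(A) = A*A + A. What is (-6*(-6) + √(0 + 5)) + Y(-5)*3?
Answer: -3 + √5 ≈ -0.76393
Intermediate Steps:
Y(A) = 7 - A - A² (Y(A) = 7 - (A*A + A) = 7 - (A² + A) = 7 - (A + A²) = 7 + (-A - A²) = 7 - A - A²)
(-6*(-6) + √(0 + 5)) + Y(-5)*3 = (-6*(-6) + √(0 + 5)) + (7 - 1*(-5) - 1*(-5)²)*3 = (36 + √5) + (7 + 5 - 1*25)*3 = (36 + √5) + (7 + 5 - 25)*3 = (36 + √5) - 13*3 = (36 + √5) - 39 = -3 + √5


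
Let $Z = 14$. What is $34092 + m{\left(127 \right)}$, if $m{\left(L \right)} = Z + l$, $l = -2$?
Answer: $34104$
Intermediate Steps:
$m{\left(L \right)} = 12$ ($m{\left(L \right)} = 14 - 2 = 12$)
$34092 + m{\left(127 \right)} = 34092 + 12 = 34104$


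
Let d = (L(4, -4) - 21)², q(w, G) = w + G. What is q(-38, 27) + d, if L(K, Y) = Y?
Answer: 614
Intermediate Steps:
q(w, G) = G + w
d = 625 (d = (-4 - 21)² = (-25)² = 625)
q(-38, 27) + d = (27 - 38) + 625 = -11 + 625 = 614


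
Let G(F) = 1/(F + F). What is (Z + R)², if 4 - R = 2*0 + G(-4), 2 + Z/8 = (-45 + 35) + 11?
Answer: 961/64 ≈ 15.016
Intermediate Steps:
G(F) = 1/(2*F)
Z = -8 (Z = -16 + 8*((-45 + 35) + 11) = -16 + 8*(-10 + 11) = -16 + 8*1 = -16 + 8 = -8)
R = 33/8 (R = 4 - (2*0 + (½)/(-4)) = 4 - (0 + (½)*(-¼)) = 4 - (0 - ⅛) = 4 - 1*(-⅛) = 4 + ⅛ = 33/8 ≈ 4.1250)
(Z + R)² = (-8 + 33/8)² = (-31/8)² = 961/64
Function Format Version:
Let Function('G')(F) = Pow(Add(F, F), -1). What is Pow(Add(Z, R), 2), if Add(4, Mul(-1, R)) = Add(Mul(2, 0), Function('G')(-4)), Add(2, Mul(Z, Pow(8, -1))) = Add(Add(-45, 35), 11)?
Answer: Rational(961, 64) ≈ 15.016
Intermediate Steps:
Function('G')(F) = Mul(Rational(1, 2), Pow(F, -1)) (Function('G')(F) = Pow(Mul(2, F), -1) = Mul(Rational(1, 2), Pow(F, -1)))
Z = -8 (Z = Add(-16, Mul(8, Add(Add(-45, 35), 11))) = Add(-16, Mul(8, Add(-10, 11))) = Add(-16, Mul(8, 1)) = Add(-16, 8) = -8)
R = Rational(33, 8) (R = Add(4, Mul(-1, Add(Mul(2, 0), Mul(Rational(1, 2), Pow(-4, -1))))) = Add(4, Mul(-1, Add(0, Mul(Rational(1, 2), Rational(-1, 4))))) = Add(4, Mul(-1, Add(0, Rational(-1, 8)))) = Add(4, Mul(-1, Rational(-1, 8))) = Add(4, Rational(1, 8)) = Rational(33, 8) ≈ 4.1250)
Pow(Add(Z, R), 2) = Pow(Add(-8, Rational(33, 8)), 2) = Pow(Rational(-31, 8), 2) = Rational(961, 64)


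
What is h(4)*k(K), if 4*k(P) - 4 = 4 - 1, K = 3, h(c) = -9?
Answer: -63/4 ≈ -15.750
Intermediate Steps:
k(P) = 7/4 (k(P) = 1 + (4 - 1)/4 = 1 + (¼)*3 = 1 + ¾ = 7/4)
h(4)*k(K) = -9*7/4 = -63/4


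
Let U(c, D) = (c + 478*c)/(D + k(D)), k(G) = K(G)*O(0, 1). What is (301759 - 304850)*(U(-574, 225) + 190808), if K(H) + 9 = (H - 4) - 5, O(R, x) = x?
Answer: -126969177005/216 ≈ -5.8782e+8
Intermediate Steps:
K(H) = -18 + H (K(H) = -9 + ((H - 4) - 5) = -9 + ((-4 + H) - 5) = -9 + (-9 + H) = -18 + H)
k(G) = -18 + G (k(G) = (-18 + G)*1 = -18 + G)
U(c, D) = 479*c/(-18 + 2*D) (U(c, D) = (c + 478*c)/(D + (-18 + D)) = (479*c)/(-18 + 2*D) = 479*c/(-18 + 2*D))
(301759 - 304850)*(U(-574, 225) + 190808) = (301759 - 304850)*((479/2)*(-574)/(-9 + 225) + 190808) = -3091*((479/2)*(-574)/216 + 190808) = -3091*((479/2)*(-574)*(1/216) + 190808) = -3091*(-137473/216 + 190808) = -3091*41077055/216 = -126969177005/216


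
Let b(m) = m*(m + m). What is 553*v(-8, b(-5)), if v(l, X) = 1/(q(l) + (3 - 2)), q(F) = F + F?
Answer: -553/15 ≈ -36.867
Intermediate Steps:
q(F) = 2*F
b(m) = 2*m² (b(m) = m*(2*m) = 2*m²)
v(l, X) = 1/(1 + 2*l) (v(l, X) = 1/(2*l + (3 - 2)) = 1/(2*l + 1) = 1/(1 + 2*l))
553*v(-8, b(-5)) = 553/(1 + 2*(-8)) = 553/(1 - 16) = 553/(-15) = 553*(-1/15) = -553/15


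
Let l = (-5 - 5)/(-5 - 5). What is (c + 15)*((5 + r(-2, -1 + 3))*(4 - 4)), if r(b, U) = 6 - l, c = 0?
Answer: 0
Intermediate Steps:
l = 1 (l = -10/(-10) = -10*(-⅒) = 1)
r(b, U) = 5 (r(b, U) = 6 - 1*1 = 6 - 1 = 5)
(c + 15)*((5 + r(-2, -1 + 3))*(4 - 4)) = (0 + 15)*((5 + 5)*(4 - 4)) = 15*(10*0) = 15*0 = 0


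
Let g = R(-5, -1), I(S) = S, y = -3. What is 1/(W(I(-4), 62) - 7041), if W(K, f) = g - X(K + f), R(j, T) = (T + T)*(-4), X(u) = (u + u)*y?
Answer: -1/6685 ≈ -0.00014959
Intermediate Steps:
X(u) = -6*u (X(u) = (u + u)*(-3) = (2*u)*(-3) = -6*u)
R(j, T) = -8*T (R(j, T) = (2*T)*(-4) = -8*T)
g = 8 (g = -8*(-1) = 8)
W(K, f) = 8 + 6*K + 6*f (W(K, f) = 8 - (-6)*(K + f) = 8 - (-6*K - 6*f) = 8 + (6*K + 6*f) = 8 + 6*K + 6*f)
1/(W(I(-4), 62) - 7041) = 1/((8 + 6*(-4) + 6*62) - 7041) = 1/((8 - 24 + 372) - 7041) = 1/(356 - 7041) = 1/(-6685) = -1/6685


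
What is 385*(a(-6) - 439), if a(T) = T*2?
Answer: -173635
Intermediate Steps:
a(T) = 2*T
385*(a(-6) - 439) = 385*(2*(-6) - 439) = 385*(-12 - 439) = 385*(-451) = -173635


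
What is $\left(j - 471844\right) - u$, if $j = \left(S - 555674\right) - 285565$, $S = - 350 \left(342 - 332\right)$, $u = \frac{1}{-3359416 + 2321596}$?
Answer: $- \frac{1366376169059}{1037820} \approx -1.3166 \cdot 10^{6}$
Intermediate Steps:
$u = - \frac{1}{1037820}$ ($u = \frac{1}{-1037820} = - \frac{1}{1037820} \approx -9.6356 \cdot 10^{-7}$)
$S = -3500$ ($S = \left(-350\right) 10 = -3500$)
$j = -844739$ ($j = \left(-3500 - 555674\right) - 285565 = -559174 - 285565 = -844739$)
$\left(j - 471844\right) - u = \left(-844739 - 471844\right) - - \frac{1}{1037820} = -1316583 + \frac{1}{1037820} = - \frac{1366376169059}{1037820}$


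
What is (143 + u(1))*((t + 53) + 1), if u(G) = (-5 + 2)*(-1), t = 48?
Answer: 14892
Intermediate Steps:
u(G) = 3 (u(G) = -3*(-1) = 3)
(143 + u(1))*((t + 53) + 1) = (143 + 3)*((48 + 53) + 1) = 146*(101 + 1) = 146*102 = 14892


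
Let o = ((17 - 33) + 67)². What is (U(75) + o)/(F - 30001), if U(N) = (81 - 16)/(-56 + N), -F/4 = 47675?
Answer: -49484/4193319 ≈ -0.011801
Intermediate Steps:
F = -190700 (F = -4*47675 = -190700)
U(N) = 65/(-56 + N)
o = 2601 (o = (-16 + 67)² = 51² = 2601)
(U(75) + o)/(F - 30001) = (65/(-56 + 75) + 2601)/(-190700 - 30001) = (65/19 + 2601)/(-220701) = (65*(1/19) + 2601)*(-1/220701) = (65/19 + 2601)*(-1/220701) = (49484/19)*(-1/220701) = -49484/4193319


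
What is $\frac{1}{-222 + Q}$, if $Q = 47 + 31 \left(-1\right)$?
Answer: $- \frac{1}{206} \approx -0.0048544$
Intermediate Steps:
$Q = 16$ ($Q = 47 - 31 = 16$)
$\frac{1}{-222 + Q} = \frac{1}{-222 + 16} = \frac{1}{-206} = - \frac{1}{206}$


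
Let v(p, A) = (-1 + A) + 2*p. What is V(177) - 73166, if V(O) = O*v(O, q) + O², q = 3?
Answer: 21175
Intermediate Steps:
v(p, A) = -1 + A + 2*p
V(O) = O² + O*(2 + 2*O) (V(O) = O*(-1 + 3 + 2*O) + O² = O*(2 + 2*O) + O² = O² + O*(2 + 2*O))
V(177) - 73166 = 177*(2 + 3*177) - 73166 = 177*(2 + 531) - 73166 = 177*533 - 73166 = 94341 - 73166 = 21175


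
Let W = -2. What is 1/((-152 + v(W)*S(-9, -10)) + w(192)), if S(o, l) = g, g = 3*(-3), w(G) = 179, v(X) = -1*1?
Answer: 1/36 ≈ 0.027778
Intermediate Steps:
v(X) = -1
g = -9
S(o, l) = -9
1/((-152 + v(W)*S(-9, -10)) + w(192)) = 1/((-152 - 1*(-9)) + 179) = 1/((-152 + 9) + 179) = 1/(-143 + 179) = 1/36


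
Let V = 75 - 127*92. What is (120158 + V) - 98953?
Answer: 9596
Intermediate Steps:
V = -11609 (V = 75 - 11684 = -11609)
(120158 + V) - 98953 = (120158 - 11609) - 98953 = 108549 - 98953 = 9596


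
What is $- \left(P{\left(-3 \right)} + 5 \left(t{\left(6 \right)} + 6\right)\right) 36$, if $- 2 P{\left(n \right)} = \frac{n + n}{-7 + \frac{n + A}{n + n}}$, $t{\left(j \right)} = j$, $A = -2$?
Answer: $- \frac{79272}{37} \approx -2142.5$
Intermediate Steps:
$P{\left(n \right)} = - \frac{n}{-7 + \frac{-2 + n}{2 n}}$ ($P{\left(n \right)} = - \frac{\left(n + n\right) \frac{1}{-7 + \frac{n - 2}{n + n}}}{2} = - \frac{2 n \frac{1}{-7 + \frac{-2 + n}{2 n}}}{2} = - \frac{n}{-7 + \frac{-2 + n}{2 n}}$)
$- \left(P{\left(-3 \right)} + 5 \left(t{\left(6 \right)} + 6\right)\right) 36 = - \left(\frac{2 \left(-3\right)^{2}}{2 + 13 \left(-3\right)} + 5 \left(6 + 6\right)\right) 36 = - \left(2 \cdot 9 \frac{1}{2 - 39} + 5 \cdot 12\right) 36 = - \left(2 \cdot 9 \frac{1}{-37} + 60\right) 36 = - \left(2 \cdot 9 \left(- \frac{1}{37}\right) + 60\right) 36 = - \left(- \frac{18}{37} + 60\right) 36 = - \frac{2202 \cdot 36}{37} = \left(-1\right) \frac{79272}{37} = - \frac{79272}{37}$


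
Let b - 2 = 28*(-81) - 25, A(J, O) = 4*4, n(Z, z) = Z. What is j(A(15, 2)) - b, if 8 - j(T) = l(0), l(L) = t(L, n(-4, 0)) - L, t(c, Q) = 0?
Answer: 2299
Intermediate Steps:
A(J, O) = 16
b = -2291 (b = 2 + (28*(-81) - 25) = 2 + (-2268 - 25) = 2 - 2293 = -2291)
l(L) = -L (l(L) = 0 - L = -L)
j(T) = 8 (j(T) = 8 - (-1)*0 = 8 - 1*0 = 8 + 0 = 8)
j(A(15, 2)) - b = 8 - 1*(-2291) = 8 + 2291 = 2299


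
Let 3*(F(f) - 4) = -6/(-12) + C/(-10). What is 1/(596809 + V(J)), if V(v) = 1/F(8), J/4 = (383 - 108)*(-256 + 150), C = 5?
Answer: 4/2387237 ≈ 1.6756e-6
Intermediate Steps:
F(f) = 4 (F(f) = 4 + (-6/(-12) + 5/(-10))/3 = 4 + (-6*(-1/12) + 5*(-⅒))/3 = 4 + (½ - ½)/3 = 4 + (⅓)*0 = 4 + 0 = 4)
J = -116600 (J = 4*((383 - 108)*(-256 + 150)) = 4*(275*(-106)) = 4*(-29150) = -116600)
V(v) = ¼ (V(v) = 1/4 = ¼)
1/(596809 + V(J)) = 1/(596809 + ¼) = 1/(2387237/4) = 4/2387237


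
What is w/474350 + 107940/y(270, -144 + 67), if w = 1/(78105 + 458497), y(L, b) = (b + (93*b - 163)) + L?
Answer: -9158246970023623/605034826229900 ≈ -15.137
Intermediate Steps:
y(L, b) = -163 + L + 94*b (y(L, b) = (b + (-163 + 93*b)) + L = (-163 + 94*b) + L = -163 + L + 94*b)
w = 1/536602 ≈ 1.8636e-6
w/474350 + 107940/y(270, -144 + 67) = (1/536602)/474350 + 107940/(-163 + 270 + 94*(-144 + 67)) = (1/536602)*(1/474350) + 107940/(-163 + 270 + 94*(-77)) = 1/254537158700 + 107940/(-163 + 270 - 7238) = 1/254537158700 + 107940/(-7131) = 1/254537158700 + 107940*(-1/7131) = 1/254537158700 - 35980/2377 = -9158246970023623/605034826229900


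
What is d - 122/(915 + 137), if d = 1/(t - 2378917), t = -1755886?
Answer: -252223509/2174906378 ≈ -0.11597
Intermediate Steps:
d = -1/4134803 (d = 1/(-1755886 - 2378917) = 1/(-4134803) = -1/4134803 ≈ -2.4185e-7)
d - 122/(915 + 137) = -1/4134803 - 122/(915 + 137) = -1/4134803 - 122/1052 = -1/4134803 - 1*61/526 = -1/4134803 - 61/526 = -252223509/2174906378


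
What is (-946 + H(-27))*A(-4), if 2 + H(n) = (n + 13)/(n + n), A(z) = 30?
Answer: -255890/9 ≈ -28432.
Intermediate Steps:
H(n) = -2 + (13 + n)/(2*n) (H(n) = -2 + (n + 13)/(n + n) = -2 + (13 + n)/((2*n)) = -2 + (13 + n)*(1/(2*n)) = -2 + (13 + n)/(2*n))
(-946 + H(-27))*A(-4) = (-946 + (½)*(13 - 3*(-27))/(-27))*30 = (-946 + (½)*(-1/27)*(13 + 81))*30 = (-946 + (½)*(-1/27)*94)*30 = (-946 - 47/27)*30 = -25589/27*30 = -255890/9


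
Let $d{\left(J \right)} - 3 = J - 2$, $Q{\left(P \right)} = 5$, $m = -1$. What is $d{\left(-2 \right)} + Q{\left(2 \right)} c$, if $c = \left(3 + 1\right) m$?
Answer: $-21$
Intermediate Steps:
$c = -4$ ($c = \left(3 + 1\right) \left(-1\right) = 4 \left(-1\right) = -4$)
$d{\left(J \right)} = 1 + J$ ($d{\left(J \right)} = 3 + \left(J - 2\right) = 3 + \left(-2 + J\right) = 1 + J$)
$d{\left(-2 \right)} + Q{\left(2 \right)} c = \left(1 - 2\right) + 5 \left(-4\right) = -1 - 20 = -21$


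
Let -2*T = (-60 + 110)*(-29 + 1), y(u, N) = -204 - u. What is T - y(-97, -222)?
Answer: 807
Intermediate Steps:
T = 700 (T = -(-60 + 110)*(-29 + 1)/2 = -25*(-28) = -1/2*(-1400) = 700)
T - y(-97, -222) = 700 - (-204 - 1*(-97)) = 700 - (-204 + 97) = 700 - 1*(-107) = 700 + 107 = 807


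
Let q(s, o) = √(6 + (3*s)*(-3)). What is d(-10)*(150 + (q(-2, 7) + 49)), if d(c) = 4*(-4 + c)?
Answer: -11144 - 112*√6 ≈ -11418.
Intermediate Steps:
q(s, o) = √(6 - 9*s)
d(c) = -16 + 4*c
d(-10)*(150 + (q(-2, 7) + 49)) = (-16 + 4*(-10))*(150 + (√(6 - 9*(-2)) + 49)) = (-16 - 40)*(150 + (√(6 + 18) + 49)) = -56*(150 + (√24 + 49)) = -56*(150 + (2*√6 + 49)) = -56*(150 + (49 + 2*√6)) = -56*(199 + 2*√6) = -11144 - 112*√6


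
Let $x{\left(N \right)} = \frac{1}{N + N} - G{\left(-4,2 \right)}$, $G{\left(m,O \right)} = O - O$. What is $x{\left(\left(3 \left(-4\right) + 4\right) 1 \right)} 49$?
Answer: $- \frac{49}{16} \approx -3.0625$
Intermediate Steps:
$G{\left(m,O \right)} = 0$
$x{\left(N \right)} = \frac{1}{2 N}$ ($x{\left(N \right)} = \frac{1}{N + N} - 0 = \frac{1}{2 N} + 0 = \frac{1}{2 N}$)
$x{\left(\left(3 \left(-4\right) + 4\right) 1 \right)} 49 = \frac{1}{2 \left(3 \left(-4\right) + 4\right) 1} \cdot 49 = \frac{1}{2 \left(-12 + 4\right) 1} \cdot 49 = \frac{1}{2 \left(\left(-8\right) 1\right)} 49 = \frac{1}{2 \left(-8\right)} 49 = \frac{1}{2} \left(- \frac{1}{8}\right) 49 = \left(- \frac{1}{16}\right) 49 = - \frac{49}{16}$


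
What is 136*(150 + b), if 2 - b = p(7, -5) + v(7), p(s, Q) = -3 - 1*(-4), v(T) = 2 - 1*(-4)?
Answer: 19720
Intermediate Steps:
v(T) = 6 (v(T) = 2 + 4 = 6)
p(s, Q) = 1 (p(s, Q) = -3 + 4 = 1)
b = -5 (b = 2 - (1 + 6) = 2 - 1*7 = 2 - 7 = -5)
136*(150 + b) = 136*(150 - 5) = 136*145 = 19720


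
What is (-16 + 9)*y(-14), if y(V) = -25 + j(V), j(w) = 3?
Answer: 154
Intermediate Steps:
y(V) = -22 (y(V) = -25 + 3 = -22)
(-16 + 9)*y(-14) = (-16 + 9)*(-22) = -7*(-22) = 154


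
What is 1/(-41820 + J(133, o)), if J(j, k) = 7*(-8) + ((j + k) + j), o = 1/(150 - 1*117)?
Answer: -33/1373129 ≈ -2.4033e-5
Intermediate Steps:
o = 1/33 (o = 1/(150 - 117) = 1/33 ≈ 0.030303)
J(j, k) = -56 + k + 2*j (J(j, k) = -56 + (k + 2*j) = -56 + k + 2*j)
1/(-41820 + J(133, o)) = 1/(-41820 + (-56 + 1/33 + 2*133)) = 1/(-41820 + (-56 + 1/33 + 266)) = 1/(-41820 + 6931/33) = 1/(-1373129/33) = -33/1373129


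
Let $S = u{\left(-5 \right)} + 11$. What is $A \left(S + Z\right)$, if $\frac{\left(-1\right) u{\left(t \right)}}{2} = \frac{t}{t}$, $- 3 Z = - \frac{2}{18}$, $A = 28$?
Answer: $\frac{6832}{27} \approx 253.04$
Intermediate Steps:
$Z = \frac{1}{27}$ ($Z = - \frac{\left(-2\right) \frac{1}{18}}{3} = \left(- \frac{1}{3}\right) \left(- \frac{1}{9}\right) = \frac{1}{27} \approx 0.037037$)
$u{\left(t \right)} = -2$ ($u{\left(t \right)} = - 2 \frac{t}{t} = \left(-2\right) 1 = -2$)
$S = 9$ ($S = -2 + 11 = 9$)
$A \left(S + Z\right) = 28 \left(9 + \frac{1}{27}\right) = 28 \cdot \frac{244}{27} = \frac{6832}{27}$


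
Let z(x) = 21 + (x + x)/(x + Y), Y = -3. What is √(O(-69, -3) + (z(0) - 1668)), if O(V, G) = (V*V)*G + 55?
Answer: 5*I*√635 ≈ 126.0*I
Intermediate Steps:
O(V, G) = 55 + G*V² (O(V, G) = V²*G + 55 = G*V² + 55 = 55 + G*V²)
z(x) = 21 + 2*x/(-3 + x) (z(x) = 21 + (x + x)/(x - 3) = 21 + (2*x)/(-3 + x) = 21 + 2*x/(-3 + x))
√(O(-69, -3) + (z(0) - 1668)) = √((55 - 3*(-69)²) + ((-63 + 23*0)/(-3 + 0) - 1668)) = √((55 - 3*4761) + ((-63 + 0)/(-3) - 1668)) = √((55 - 14283) + (-⅓*(-63) - 1668)) = √(-14228 + (21 - 1668)) = √(-14228 - 1647) = √(-15875) = 5*I*√635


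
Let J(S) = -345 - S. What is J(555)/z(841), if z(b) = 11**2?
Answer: -900/121 ≈ -7.4380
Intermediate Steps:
z(b) = 121
J(555)/z(841) = (-345 - 1*555)/121 = (-345 - 555)*(1/121) = -900*1/121 = -900/121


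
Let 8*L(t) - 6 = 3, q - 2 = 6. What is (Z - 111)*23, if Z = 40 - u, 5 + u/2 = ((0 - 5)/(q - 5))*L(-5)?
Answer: -5267/4 ≈ -1316.8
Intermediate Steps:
q = 8 (q = 2 + 6 = 8)
L(t) = 9/8 (L(t) = ¾ + (⅛)*3 = ¾ + 3/8 = 9/8)
u = -55/4 (u = -10 + 2*(((0 - 5)/(8 - 5))*(9/8)) = -10 + 2*(-5/3*(9/8)) = -10 + 2*(-5*⅓*(9/8)) = -10 + 2*(-5/3*9/8) = -10 + 2*(-15/8) = -10 - 15/4 = -55/4 ≈ -13.750)
Z = 215/4 (Z = 40 - 1*(-55/4) = 40 + 55/4 = 215/4 ≈ 53.750)
(Z - 111)*23 = (215/4 - 111)*23 = -229/4*23 = -5267/4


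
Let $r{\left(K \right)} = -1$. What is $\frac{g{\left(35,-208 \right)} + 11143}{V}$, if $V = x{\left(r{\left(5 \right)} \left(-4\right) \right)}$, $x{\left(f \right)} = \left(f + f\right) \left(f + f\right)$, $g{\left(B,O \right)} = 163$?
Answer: $\frac{5653}{32} \approx 176.66$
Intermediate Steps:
$x{\left(f \right)} = 4 f^{2}$ ($x{\left(f \right)} = 2 f 2 f = 4 f^{2}$)
$V = 64$ ($V = 4 \left(\left(-1\right) \left(-4\right)\right)^{2} = 4 \cdot 4^{2} = 4 \cdot 16 = 64$)
$\frac{g{\left(35,-208 \right)} + 11143}{V} = \frac{163 + 11143}{64} = 11306 \cdot \frac{1}{64} = \frac{5653}{32}$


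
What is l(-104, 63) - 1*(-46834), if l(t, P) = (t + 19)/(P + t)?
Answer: 1920279/41 ≈ 46836.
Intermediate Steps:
l(t, P) = (19 + t)/(P + t)
l(-104, 63) - 1*(-46834) = (19 - 104)/(63 - 104) - 1*(-46834) = -85/(-41) + 46834 = -1/41*(-85) + 46834 = 85/41 + 46834 = 1920279/41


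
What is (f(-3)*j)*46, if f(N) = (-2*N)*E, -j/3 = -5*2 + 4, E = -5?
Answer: -24840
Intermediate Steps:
j = 18 (j = -3*(-5*2 + 4) = -3*(-10 + 4) = -3*(-6) = 18)
f(N) = 10*N (f(N) = -2*N*(-5) = 10*N)
(f(-3)*j)*46 = ((10*(-3))*18)*46 = -30*18*46 = -540*46 = -24840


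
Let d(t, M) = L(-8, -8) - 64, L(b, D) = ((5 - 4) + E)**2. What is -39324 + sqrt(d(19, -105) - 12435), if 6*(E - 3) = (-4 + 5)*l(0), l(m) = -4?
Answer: -39324 + I*sqrt(112391)/3 ≈ -39324.0 + 111.75*I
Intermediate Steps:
E = 7/3 (E = 3 + ((-4 + 5)*(-4))/6 = 3 + (1*(-4))/6 = 3 + (1/6)*(-4) = 3 - 2/3 = 7/3 ≈ 2.3333)
L(b, D) = 100/9 (L(b, D) = ((5 - 4) + 7/3)**2 = (1 + 7/3)**2 = (10/3)**2 = 100/9)
d(t, M) = -476/9 (d(t, M) = 100/9 - 64 = -476/9)
-39324 + sqrt(d(19, -105) - 12435) = -39324 + sqrt(-476/9 - 12435) = -39324 + sqrt(-112391/9) = -39324 + I*sqrt(112391)/3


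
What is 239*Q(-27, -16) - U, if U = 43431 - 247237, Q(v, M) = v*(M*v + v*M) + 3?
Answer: -5370869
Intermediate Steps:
Q(v, M) = 3 + 2*M*v² (Q(v, M) = v*(M*v + M*v) + 3 = v*(2*M*v) + 3 = 2*M*v² + 3 = 3 + 2*M*v²)
U = -203806
239*Q(-27, -16) - U = 239*(3 + 2*(-16)*(-27)²) - 1*(-203806) = 239*(3 + 2*(-16)*729) + 203806 = 239*(3 - 23328) + 203806 = 239*(-23325) + 203806 = -5574675 + 203806 = -5370869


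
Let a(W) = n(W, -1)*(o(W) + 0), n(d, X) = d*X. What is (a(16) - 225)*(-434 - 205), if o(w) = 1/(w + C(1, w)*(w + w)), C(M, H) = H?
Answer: 1581738/11 ≈ 1.4379e+5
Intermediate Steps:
n(d, X) = X*d
o(w) = 1/(w + 2*w²) (o(w) = 1/(w + w*(w + w)) = 1/(w + w*(2*w)) = 1/(w + 2*w²))
a(W) = -1/(1 + 2*W) (a(W) = (-W)*(1/(W*(1 + 2*W)) + 0) = (-W)*(1/(W*(1 + 2*W))) = -1/(1 + 2*W))
(a(16) - 225)*(-434 - 205) = (-1/(1 + 2*16) - 225)*(-434 - 205) = (-1/(1 + 32) - 225)*(-639) = (-1/33 - 225)*(-639) = -7426/33*(-639) = 1581738/11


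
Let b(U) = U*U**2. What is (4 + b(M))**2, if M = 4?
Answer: 4624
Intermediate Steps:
b(U) = U**3
(4 + b(M))**2 = (4 + 4**3)**2 = (4 + 64)**2 = 68**2 = 4624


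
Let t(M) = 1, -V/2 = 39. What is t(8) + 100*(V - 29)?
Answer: -10699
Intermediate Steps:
V = -78 (V = -2*39 = -78)
t(8) + 100*(V - 29) = 1 + 100*(-78 - 29) = 1 + 100*(-107) = 1 - 10700 = -10699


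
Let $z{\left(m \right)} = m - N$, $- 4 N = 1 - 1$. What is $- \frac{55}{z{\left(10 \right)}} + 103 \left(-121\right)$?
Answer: $- \frac{24937}{2} \approx -12469.0$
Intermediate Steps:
$N = 0$ ($N = - \frac{1 - 1}{4} = \left(- \frac{1}{4}\right) 0 = 0$)
$z{\left(m \right)} = m$ ($z{\left(m \right)} = m - 0 = m + 0 = m$)
$- \frac{55}{z{\left(10 \right)}} + 103 \left(-121\right) = - \frac{55}{10} + 103 \left(-121\right) = \left(-55\right) \frac{1}{10} - 12463 = - \frac{11}{2} - 12463 = - \frac{24937}{2}$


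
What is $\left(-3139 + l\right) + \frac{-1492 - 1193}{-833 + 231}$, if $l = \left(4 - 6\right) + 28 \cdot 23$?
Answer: $- \frac{1500509}{602} \approx -2492.5$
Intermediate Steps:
$l = 642$ ($l = -2 + 644 = 642$)
$\left(-3139 + l\right) + \frac{-1492 - 1193}{-833 + 231} = \left(-3139 + 642\right) + \frac{-1492 - 1193}{-833 + 231} = -2497 - \frac{2685}{-602} = -2497 - - \frac{2685}{602} = -2497 + \frac{2685}{602} = - \frac{1500509}{602}$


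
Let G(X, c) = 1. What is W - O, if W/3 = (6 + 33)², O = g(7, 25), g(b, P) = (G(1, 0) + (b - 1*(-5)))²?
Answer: 4394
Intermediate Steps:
g(b, P) = (6 + b)² (g(b, P) = (1 + (b - 1*(-5)))² = (1 + (b + 5))² = (1 + (5 + b))² = (6 + b)²)
O = 169 (O = (6 + 7)² = 13² = 169)
W = 4563 (W = 3*(6 + 33)² = 3*39² = 3*1521 = 4563)
W - O = 4563 - 1*169 = 4563 - 169 = 4394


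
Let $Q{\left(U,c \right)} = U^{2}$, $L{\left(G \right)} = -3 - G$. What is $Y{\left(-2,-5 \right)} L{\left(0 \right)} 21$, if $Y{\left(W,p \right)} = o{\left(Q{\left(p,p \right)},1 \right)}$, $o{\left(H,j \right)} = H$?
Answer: $-1575$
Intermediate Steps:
$Y{\left(W,p \right)} = p^{2}$
$Y{\left(-2,-5 \right)} L{\left(0 \right)} 21 = \left(-5\right)^{2} \left(-3 - 0\right) 21 = 25 \left(-3 + 0\right) 21 = 25 \left(-3\right) 21 = \left(-75\right) 21 = -1575$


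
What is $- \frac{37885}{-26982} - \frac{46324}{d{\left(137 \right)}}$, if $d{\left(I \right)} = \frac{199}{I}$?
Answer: $- \frac{171230701901}{5369418} \approx -31890.0$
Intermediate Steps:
$- \frac{37885}{-26982} - \frac{46324}{d{\left(137 \right)}} = - \frac{37885}{-26982} - \frac{46324}{199 \cdot \frac{1}{137}} = \left(-37885\right) \left(- \frac{1}{26982}\right) - \frac{46324}{199 \cdot \frac{1}{137}} = \frac{37885}{26982} - \frac{46324}{\frac{199}{137}} = \frac{37885}{26982} - \frac{6346388}{199} = - \frac{171230701901}{5369418}$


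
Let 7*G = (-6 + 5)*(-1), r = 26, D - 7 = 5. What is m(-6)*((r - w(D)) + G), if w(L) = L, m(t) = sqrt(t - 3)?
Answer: 297*I/7 ≈ 42.429*I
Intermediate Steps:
D = 12 (D = 7 + 5 = 12)
m(t) = sqrt(-3 + t)
G = 1/7 (G = ((-6 + 5)*(-1))/7 = (-1*(-1))/7 = (1/7)*1 = 1/7 ≈ 0.14286)
m(-6)*((r - w(D)) + G) = sqrt(-3 - 6)*((26 - 1*12) + 1/7) = sqrt(-9)*((26 - 12) + 1/7) = (3*I)*(14 + 1/7) = (3*I)*(99/7) = 297*I/7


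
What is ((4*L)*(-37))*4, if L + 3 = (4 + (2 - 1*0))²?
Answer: -19536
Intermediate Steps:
L = 33 (L = -3 + (4 + (2 - 1*0))² = -3 + (4 + (2 + 0))² = -3 + (4 + 2)² = -3 + 6² = -3 + 36 = 33)
((4*L)*(-37))*4 = ((4*33)*(-37))*4 = (132*(-37))*4 = -4884*4 = -19536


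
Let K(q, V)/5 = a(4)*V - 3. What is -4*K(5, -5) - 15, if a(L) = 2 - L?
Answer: -155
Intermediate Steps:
K(q, V) = -15 - 10*V (K(q, V) = 5*((2 - 1*4)*V - 3) = 5*((2 - 4)*V - 3) = 5*(-2*V - 3) = 5*(-3 - 2*V) = -15 - 10*V)
-4*K(5, -5) - 15 = -4*(-15 - 10*(-5)) - 15 = -4*(-15 + 50) - 15 = -4*35 - 15 = -140 - 15 = -155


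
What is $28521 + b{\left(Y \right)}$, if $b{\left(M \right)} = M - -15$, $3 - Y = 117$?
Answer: $28422$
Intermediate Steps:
$Y = -114$ ($Y = 3 - 117 = -114$)
$b{\left(M \right)} = 15 + M$ ($b{\left(M \right)} = M + 15 = 15 + M$)
$28521 + b{\left(Y \right)} = 28521 + \left(15 - 114\right) = 28521 - 99 = 28422$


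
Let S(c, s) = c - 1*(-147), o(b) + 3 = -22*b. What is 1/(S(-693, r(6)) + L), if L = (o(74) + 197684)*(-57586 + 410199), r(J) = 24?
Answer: 1/69130835943 ≈ 1.4465e-11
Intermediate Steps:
o(b) = -3 - 22*b
S(c, s) = 147 + c (S(c, s) = c + 147 = 147 + c)
L = 69130836489 (L = ((-3 - 22*74) + 197684)*(-57586 + 410199) = ((-3 - 1628) + 197684)*352613 = (-1631 + 197684)*352613 = 196053*352613 = 69130836489)
1/(S(-693, r(6)) + L) = 1/((147 - 693) + 69130836489) = 1/(-546 + 69130836489) = 1/69130835943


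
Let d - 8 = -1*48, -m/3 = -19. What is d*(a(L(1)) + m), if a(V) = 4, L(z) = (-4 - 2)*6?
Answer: -2440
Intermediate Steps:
m = 57 (m = -3*(-19) = 57)
d = -40 (d = 8 - 1*48 = 8 - 48 = -40)
L(z) = -36 (L(z) = -6*6 = -36)
d*(a(L(1)) + m) = -40*(4 + 57) = -40*61 = -2440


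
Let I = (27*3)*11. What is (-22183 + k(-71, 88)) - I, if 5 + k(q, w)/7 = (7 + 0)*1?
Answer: -23060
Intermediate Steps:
k(q, w) = 14 (k(q, w) = -35 + 7*((7 + 0)*1) = -35 + 7*(7*1) = -35 + 7*7 = -35 + 49 = 14)
I = 891 (I = 81*11 = 891)
(-22183 + k(-71, 88)) - I = (-22183 + 14) - 1*891 = -22169 - 891 = -23060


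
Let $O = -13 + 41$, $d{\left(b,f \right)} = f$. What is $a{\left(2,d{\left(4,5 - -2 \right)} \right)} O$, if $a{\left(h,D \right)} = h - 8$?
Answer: $-168$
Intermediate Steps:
$a{\left(h,D \right)} = -8 + h$ ($a{\left(h,D \right)} = h - 8 = -8 + h$)
$O = 28$
$a{\left(2,d{\left(4,5 - -2 \right)} \right)} O = \left(-8 + 2\right) 28 = \left(-6\right) 28 = -168$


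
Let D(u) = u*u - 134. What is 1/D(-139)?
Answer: 1/19187 ≈ 5.2119e-5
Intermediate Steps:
D(u) = -134 + u² (D(u) = u² - 134 = -134 + u²)
1/D(-139) = 1/(-134 + (-139)²) = 1/(-134 + 19321) = 1/19187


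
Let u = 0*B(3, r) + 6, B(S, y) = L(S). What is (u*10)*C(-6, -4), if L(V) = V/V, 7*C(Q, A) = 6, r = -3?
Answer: 360/7 ≈ 51.429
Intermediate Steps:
C(Q, A) = 6/7 (C(Q, A) = (⅐)*6 = 6/7)
L(V) = 1
B(S, y) = 1
u = 6 (u = 0*1 + 6 = 0 + 6 = 6)
(u*10)*C(-6, -4) = (6*10)*(6/7) = 60*(6/7) = 360/7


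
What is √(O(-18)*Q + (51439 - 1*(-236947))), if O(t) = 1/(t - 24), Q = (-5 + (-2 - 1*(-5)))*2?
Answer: 2*√31794567/21 ≈ 537.02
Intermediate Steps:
Q = -4 (Q = (-5 + (-2 + 5))*2 = (-5 + 3)*2 = -2*2 = -4)
O(t) = 1/(-24 + t)
√(O(-18)*Q + (51439 - 1*(-236947))) = √(-4/(-24 - 18) + (51439 - 1*(-236947))) = √(-4/(-42) + (51439 + 236947)) = √(-1/42*(-4) + 288386) = √(2/21 + 288386) = √(6056108/21) = 2*√31794567/21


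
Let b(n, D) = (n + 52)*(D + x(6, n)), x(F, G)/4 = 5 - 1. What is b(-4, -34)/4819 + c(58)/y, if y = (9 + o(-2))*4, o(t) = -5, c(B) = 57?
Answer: 260859/77104 ≈ 3.3832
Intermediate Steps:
x(F, G) = 16 (x(F, G) = 4*(5 - 1) = 4*4 = 16)
y = 16 (y = (9 - 5)*4 = 4*4 = 16)
b(n, D) = (16 + D)*(52 + n) (b(n, D) = (n + 52)*(D + 16) = (52 + n)*(16 + D) = (16 + D)*(52 + n))
b(-4, -34)/4819 + c(58)/y = (832 + 16*(-4) + 52*(-34) - 34*(-4))/4819 + 57/16 = (832 - 64 - 1768 + 136)*(1/4819) + 57*(1/16) = -864*1/4819 + 57/16 = -864/4819 + 57/16 = 260859/77104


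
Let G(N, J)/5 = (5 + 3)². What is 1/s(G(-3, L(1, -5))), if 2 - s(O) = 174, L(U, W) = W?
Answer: -1/172 ≈ -0.0058140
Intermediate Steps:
G(N, J) = 320 (G(N, J) = 5*(5 + 3)² = 5*8² = 5*64 = 320)
s(O) = -172 (s(O) = 2 - 1*174 = 2 - 174 = -172)
1/s(G(-3, L(1, -5))) = 1/(-172) = -1/172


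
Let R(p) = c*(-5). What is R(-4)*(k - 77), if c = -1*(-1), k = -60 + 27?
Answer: 550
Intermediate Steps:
k = -33
c = 1
R(p) = -5 (R(p) = 1*(-5) = -5)
R(-4)*(k - 77) = -5*(-33 - 77) = -5*(-110) = 550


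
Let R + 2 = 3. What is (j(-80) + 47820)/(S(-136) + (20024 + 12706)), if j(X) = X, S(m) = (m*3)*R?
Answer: 23870/16161 ≈ 1.4770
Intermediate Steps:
R = 1 (R = -2 + 3 = 1)
S(m) = 3*m (S(m) = (m*3)*1 = (3*m)*1 = 3*m)
(j(-80) + 47820)/(S(-136) + (20024 + 12706)) = (-80 + 47820)/(3*(-136) + (20024 + 12706)) = 47740/(-408 + 32730) = 47740/32322 = 47740*(1/32322) = 23870/16161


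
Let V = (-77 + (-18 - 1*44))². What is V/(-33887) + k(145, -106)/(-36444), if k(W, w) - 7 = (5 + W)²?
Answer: -1466829233/1234977828 ≈ -1.1877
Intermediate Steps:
k(W, w) = 7 + (5 + W)²
V = 19321 (V = (-77 + (-18 - 44))² = (-77 - 62)² = (-139)² = 19321)
V/(-33887) + k(145, -106)/(-36444) = 19321/(-33887) + (7 + (5 + 145)²)/(-36444) = 19321*(-1/33887) + (7 + 150²)*(-1/36444) = -19321/33887 + (7 + 22500)*(-1/36444) = -19321/33887 + 22507*(-1/36444) = -19321/33887 - 22507/36444 = -1466829233/1234977828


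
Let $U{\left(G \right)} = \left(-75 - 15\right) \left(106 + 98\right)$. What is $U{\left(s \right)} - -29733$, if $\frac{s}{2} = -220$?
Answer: $11373$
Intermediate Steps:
$s = -440$ ($s = 2 \left(-220\right) = -440$)
$U{\left(G \right)} = -18360$ ($U{\left(G \right)} = \left(-90\right) 204 = -18360$)
$U{\left(s \right)} - -29733 = -18360 - -29733 = -18360 + 29733 = 11373$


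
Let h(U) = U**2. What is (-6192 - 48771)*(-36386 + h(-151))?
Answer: 746672355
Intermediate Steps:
(-6192 - 48771)*(-36386 + h(-151)) = (-6192 - 48771)*(-36386 + (-151)**2) = -54963*(-36386 + 22801) = -54963*(-13585) = 746672355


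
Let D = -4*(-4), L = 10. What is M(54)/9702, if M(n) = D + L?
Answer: 13/4851 ≈ 0.0026799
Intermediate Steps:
D = 16
M(n) = 26 (M(n) = 16 + 10 = 26)
M(54)/9702 = 26/9702 = 26*(1/9702) = 13/4851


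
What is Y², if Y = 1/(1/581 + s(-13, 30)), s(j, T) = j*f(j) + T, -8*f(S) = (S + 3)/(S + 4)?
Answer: 437479056/442598808961 ≈ 0.00098843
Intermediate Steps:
f(S) = -(3 + S)/(8*(4 + S)) (f(S) = -(S + 3)/(8*(S + 4)) = -(3 + S)/(8*(4 + S)))
s(j, T) = T + j*(-3 - j)/(8*(4 + j)) (s(j, T) = j*((-3 - j)/(8*(4 + j))) + T = j*(-3 - j)/(8*(4 + j)) + T = T + j*(-3 - j)/(8*(4 + j)))
Y = 20916/665281 (Y = 1/(1/581 + (30*(4 - 13) - ⅛*(-13)*(3 - 13))/(4 - 13)) = 1/(1/581 + (30*(-9) - ⅛*(-13)*(-10))/(-9)) = 1/(1/581 - (-270 - 65/4)/9) = 1/(1/581 - ⅑*(-1145/4)) = 1/(1/581 + 1145/36) = 1/(665281/20916) = 20916/665281 ≈ 0.031439)
Y² = (20916/665281)² = 437479056/442598808961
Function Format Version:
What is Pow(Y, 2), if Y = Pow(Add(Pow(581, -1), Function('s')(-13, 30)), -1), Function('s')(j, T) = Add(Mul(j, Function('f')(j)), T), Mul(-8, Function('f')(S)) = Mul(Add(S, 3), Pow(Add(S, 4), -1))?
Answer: Rational(437479056, 442598808961) ≈ 0.00098843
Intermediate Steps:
Function('f')(S) = Mul(Rational(-1, 8), Pow(Add(4, S), -1), Add(3, S)) (Function('f')(S) = Mul(Rational(-1, 8), Mul(Add(S, 3), Pow(Add(S, 4), -1))) = Mul(Rational(-1, 8), Mul(Add(3, S), Pow(Add(4, S), -1))) = Mul(Rational(-1, 8), Mul(Pow(Add(4, S), -1), Add(3, S))) = Mul(Rational(-1, 8), Pow(Add(4, S), -1), Add(3, S)))
Function('s')(j, T) = Add(T, Mul(Rational(1, 8), j, Pow(Add(4, j), -1), Add(-3, Mul(-1, j)))) (Function('s')(j, T) = Add(Mul(j, Mul(Rational(1, 8), Pow(Add(4, j), -1), Add(-3, Mul(-1, j)))), T) = Add(Mul(Rational(1, 8), j, Pow(Add(4, j), -1), Add(-3, Mul(-1, j))), T) = Add(T, Mul(Rational(1, 8), j, Pow(Add(4, j), -1), Add(-3, Mul(-1, j)))))
Y = Rational(20916, 665281) (Y = Pow(Add(Pow(581, -1), Mul(Pow(Add(4, -13), -1), Add(Mul(30, Add(4, -13)), Mul(Rational(-1, 8), -13, Add(3, -13))))), -1) = Pow(Add(Rational(1, 581), Mul(Pow(-9, -1), Add(Mul(30, -9), Mul(Rational(-1, 8), -13, -10)))), -1) = Pow(Add(Rational(1, 581), Mul(Rational(-1, 9), Add(-270, Rational(-65, 4)))), -1) = Pow(Add(Rational(1, 581), Mul(Rational(-1, 9), Rational(-1145, 4))), -1) = Pow(Add(Rational(1, 581), Rational(1145, 36)), -1) = Pow(Rational(665281, 20916), -1) = Rational(20916, 665281) ≈ 0.031439)
Pow(Y, 2) = Pow(Rational(20916, 665281), 2) = Rational(437479056, 442598808961)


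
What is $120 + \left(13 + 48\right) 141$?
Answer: $8721$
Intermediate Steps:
$120 + \left(13 + 48\right) 141 = 120 + 61 \cdot 141 = 120 + 8601 = 8721$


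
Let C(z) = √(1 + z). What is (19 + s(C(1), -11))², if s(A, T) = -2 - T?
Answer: 784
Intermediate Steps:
(19 + s(C(1), -11))² = (19 + (-2 - 1*(-11)))² = (19 + (-2 + 11))² = (19 + 9)² = 28² = 784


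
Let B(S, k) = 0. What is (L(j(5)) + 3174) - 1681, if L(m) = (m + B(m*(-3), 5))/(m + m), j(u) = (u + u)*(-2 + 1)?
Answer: 2987/2 ≈ 1493.5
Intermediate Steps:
j(u) = -2*u (j(u) = (2*u)*(-1) = -2*u)
L(m) = ½ (L(m) = (m + 0)/(m + m) = m/((2*m)) = m*(1/(2*m)) = ½)
(L(j(5)) + 3174) - 1681 = (½ + 3174) - 1681 = 6349/2 - 1681 = 2987/2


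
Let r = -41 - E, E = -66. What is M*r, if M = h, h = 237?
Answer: 5925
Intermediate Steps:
M = 237
r = 25 (r = -41 - 1*(-66) = -41 + 66 = 25)
M*r = 237*25 = 5925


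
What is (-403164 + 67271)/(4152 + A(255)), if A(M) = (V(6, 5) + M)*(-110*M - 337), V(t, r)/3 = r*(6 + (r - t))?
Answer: 335893/9363558 ≈ 0.035872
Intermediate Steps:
V(t, r) = 3*r*(6 + r - t) (V(t, r) = 3*(r*(6 + (r - t))) = 3*(r*(6 + r - t)) = 3*r*(6 + r - t))
A(M) = (-337 - 110*M)*(75 + M) (A(M) = (3*5*(6 + 5 - 1*6) + M)*(-110*M - 337) = (3*5*(6 + 5 - 6) + M)*(-337 - 110*M) = (3*5*5 + M)*(-337 - 110*M) = (75 + M)*(-337 - 110*M) = (-337 - 110*M)*(75 + M))
(-403164 + 67271)/(4152 + A(255)) = (-403164 + 67271)/(4152 + (-25275 - 8587*255 - 110*255**2)) = -335893/(4152 + (-25275 - 2189685 - 110*65025)) = -335893/(4152 + (-25275 - 2189685 - 7152750)) = -335893/(4152 - 9367710) = -335893/(-9363558) = -335893*(-1/9363558) = 335893/9363558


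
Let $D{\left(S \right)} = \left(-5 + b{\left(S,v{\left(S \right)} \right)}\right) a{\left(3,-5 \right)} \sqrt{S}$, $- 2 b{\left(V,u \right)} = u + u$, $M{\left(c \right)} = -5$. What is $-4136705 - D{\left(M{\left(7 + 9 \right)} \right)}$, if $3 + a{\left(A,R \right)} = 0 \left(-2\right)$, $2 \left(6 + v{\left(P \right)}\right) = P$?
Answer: $-4136705 + \frac{21 i \sqrt{5}}{2} \approx -4.1367 \cdot 10^{6} + 23.479 i$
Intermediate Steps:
$v{\left(P \right)} = -6 + \frac{P}{2}$
$b{\left(V,u \right)} = - u$ ($b{\left(V,u \right)} = - \frac{u + u}{2} = - \frac{2 u}{2} = - u$)
$a{\left(A,R \right)} = -3$ ($a{\left(A,R \right)} = -3 + 0 \left(-2\right) = -3 + 0 = -3$)
$D{\left(S \right)} = - 3 \sqrt{S} \left(1 - \frac{S}{2}\right)$ ($D{\left(S \right)} = \left(-5 - \left(-6 + \frac{S}{2}\right)\right) \left(- 3 \sqrt{S}\right) = \left(1 - \frac{S}{2}\right) \left(- 3 \sqrt{S}\right) = - 3 \sqrt{S} \left(1 - \frac{S}{2}\right)$)
$-4136705 - D{\left(M{\left(7 + 9 \right)} \right)} = -4136705 - \frac{3 \sqrt{-5} \left(-2 - 5\right)}{2} = -4136705 - \frac{3}{2} i \sqrt{5} \left(-7\right) = -4136705 - - \frac{21 i \sqrt{5}}{2} = -4136705 + \frac{21 i \sqrt{5}}{2}$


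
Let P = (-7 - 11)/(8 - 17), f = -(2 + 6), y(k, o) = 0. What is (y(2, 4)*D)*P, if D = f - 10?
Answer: 0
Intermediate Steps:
f = -8 (f = -1*8 = -8)
D = -18 (D = -8 - 10 = -18)
P = 2 (P = -18/(-9) = -18*(-1/9) = 2)
(y(2, 4)*D)*P = (0*(-18))*2 = 0*2 = 0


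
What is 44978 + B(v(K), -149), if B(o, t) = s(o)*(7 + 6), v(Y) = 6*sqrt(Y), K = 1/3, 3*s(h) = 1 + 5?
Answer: 45004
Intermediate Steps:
s(h) = 2 (s(h) = (1 + 5)/3 = (1/3)*6 = 2)
K = 1/3 ≈ 0.33333
B(o, t) = 26 (B(o, t) = 2*(7 + 6) = 2*13 = 26)
44978 + B(v(K), -149) = 44978 + 26 = 45004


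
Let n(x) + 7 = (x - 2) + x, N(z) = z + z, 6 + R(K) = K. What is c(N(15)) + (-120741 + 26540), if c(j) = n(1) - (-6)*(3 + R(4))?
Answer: -94202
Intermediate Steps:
R(K) = -6 + K
N(z) = 2*z
n(x) = -9 + 2*x (n(x) = -7 + ((x - 2) + x) = -7 + ((-2 + x) + x) = -7 + (-2 + 2*x) = -9 + 2*x)
c(j) = -1 (c(j) = (-9 + 2*1) - (-6)*(3 + (-6 + 4)) = (-9 + 2) - (-6)*(3 - 2) = -7 - (-6) = -7 - 1*(-6) = -7 + 6 = -1)
c(N(15)) + (-120741 + 26540) = -1 + (-120741 + 26540) = -1 - 94201 = -94202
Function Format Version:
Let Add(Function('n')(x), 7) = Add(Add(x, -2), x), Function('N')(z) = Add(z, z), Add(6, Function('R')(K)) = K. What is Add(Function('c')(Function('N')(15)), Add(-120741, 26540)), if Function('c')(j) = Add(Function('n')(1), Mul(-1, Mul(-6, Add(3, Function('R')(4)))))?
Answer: -94202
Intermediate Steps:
Function('R')(K) = Add(-6, K)
Function('N')(z) = Mul(2, z)
Function('n')(x) = Add(-9, Mul(2, x)) (Function('n')(x) = Add(-7, Add(Add(x, -2), x)) = Add(-7, Add(Add(-2, x), x)) = Add(-7, Add(-2, Mul(2, x))) = Add(-9, Mul(2, x)))
Function('c')(j) = -1 (Function('c')(j) = Add(Add(-9, Mul(2, 1)), Mul(-1, Mul(-6, Add(3, Add(-6, 4))))) = Add(Add(-9, 2), Mul(-1, Mul(-6, Add(3, -2)))) = Add(-7, Mul(-1, Mul(-6, 1))) = Add(-7, Mul(-1, -6)) = Add(-7, 6) = -1)
Add(Function('c')(Function('N')(15)), Add(-120741, 26540)) = Add(-1, Add(-120741, 26540)) = Add(-1, -94201) = -94202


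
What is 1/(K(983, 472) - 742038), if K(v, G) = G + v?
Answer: -1/740583 ≈ -1.3503e-6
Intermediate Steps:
1/(K(983, 472) - 742038) = 1/((472 + 983) - 742038) = 1/(1455 - 742038) = 1/(-740583) = -1/740583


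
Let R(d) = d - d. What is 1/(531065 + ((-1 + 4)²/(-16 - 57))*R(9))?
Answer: 1/531065 ≈ 1.8830e-6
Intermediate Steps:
R(d) = 0
1/(531065 + ((-1 + 4)²/(-16 - 57))*R(9)) = 1/(531065 + ((-1 + 4)²/(-16 - 57))*0) = 1/(531065 + (3²/(-73))*0) = 1/(531065 + (9*(-1/73))*0) = 1/(531065 - 9/73*0) = 1/(531065 + 0) = 1/531065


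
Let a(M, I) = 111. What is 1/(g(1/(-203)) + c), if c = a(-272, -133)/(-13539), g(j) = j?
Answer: -916139/12024 ≈ -76.193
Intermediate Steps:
c = -37/4513 (c = 111/(-13539) = 111*(-1/13539) = -37/4513 ≈ -0.0081985)
1/(g(1/(-203)) + c) = 1/(1/(-203) - 37/4513) = 1/(-1/203 - 37/4513) = 1/(-12024/916139) = -916139/12024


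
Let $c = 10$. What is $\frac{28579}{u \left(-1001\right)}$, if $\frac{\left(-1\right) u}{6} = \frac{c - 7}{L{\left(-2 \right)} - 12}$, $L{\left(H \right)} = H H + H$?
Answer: $- \frac{142895}{9009} \approx -15.861$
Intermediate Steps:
$L{\left(H \right)} = H + H^{2}$ ($L{\left(H \right)} = H^{2} + H = H + H^{2}$)
$u = \frac{9}{5}$ ($u = - 6 \frac{10 - 7}{- 2 \left(1 - 2\right) - 12} = - 6 \frac{3}{\left(-2\right) \left(-1\right) - 12} = - 6 \frac{3}{2 - 12} = - 6 \frac{3}{-10} = - 6 \cdot 3 \left(- \frac{1}{10}\right) = \left(-6\right) \left(- \frac{3}{10}\right) = \frac{9}{5} \approx 1.8$)
$\frac{28579}{u \left(-1001\right)} = \frac{28579}{\frac{9}{5} \left(-1001\right)} = \frac{28579}{- \frac{9009}{5}} = 28579 \left(- \frac{5}{9009}\right) = - \frac{142895}{9009}$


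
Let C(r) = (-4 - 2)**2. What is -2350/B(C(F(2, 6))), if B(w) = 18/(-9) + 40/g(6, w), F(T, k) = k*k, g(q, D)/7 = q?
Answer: 24675/11 ≈ 2243.2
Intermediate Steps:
g(q, D) = 7*q
F(T, k) = k**2
C(r) = 36 (C(r) = (-6)**2 = 36)
B(w) = -22/21 (B(w) = 18/(-9) + 40/((7*6)) = 18*(-1/9) + 40/42 = -2 + 40*(1/42) = -2 + 20/21 = -22/21)
-2350/B(C(F(2, 6))) = -2350/(-22/21) = -2350*(-21/22) = 24675/11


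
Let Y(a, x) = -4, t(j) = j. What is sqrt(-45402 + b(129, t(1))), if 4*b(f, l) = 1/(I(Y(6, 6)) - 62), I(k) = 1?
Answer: I*sqrt(675763429)/122 ≈ 213.08*I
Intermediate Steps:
b(f, l) = -1/244 (b(f, l) = 1/(4*(1 - 62)) = (1/4)/(-61) = (1/4)*(-1/61) = -1/244)
sqrt(-45402 + b(129, t(1))) = sqrt(-45402 - 1/244) = sqrt(-11078089/244) = I*sqrt(675763429)/122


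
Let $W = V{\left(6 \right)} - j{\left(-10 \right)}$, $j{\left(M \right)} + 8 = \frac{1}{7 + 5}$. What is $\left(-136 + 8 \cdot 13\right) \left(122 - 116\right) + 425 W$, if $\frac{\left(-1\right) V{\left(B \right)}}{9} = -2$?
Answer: $\frac{129871}{12} \approx 10823.0$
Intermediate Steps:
$j{\left(M \right)} = - \frac{95}{12}$ ($j{\left(M \right)} = -8 + \frac{1}{7 + 5} = -8 + \frac{1}{12} = - \frac{95}{12}$)
$V{\left(B \right)} = 18$ ($V{\left(B \right)} = \left(-9\right) \left(-2\right) = 18$)
$W = \frac{311}{12}$ ($W = 18 - - \frac{95}{12} = 18 + \frac{95}{12} = \frac{311}{12} \approx 25.917$)
$\left(-136 + 8 \cdot 13\right) \left(122 - 116\right) + 425 W = \left(-136 + 8 \cdot 13\right) \left(122 - 116\right) + 425 \cdot \frac{311}{12} = \left(-136 + 104\right) 6 + \frac{132175}{12} = \left(-32\right) 6 + \frac{132175}{12} = -192 + \frac{132175}{12} = \frac{129871}{12}$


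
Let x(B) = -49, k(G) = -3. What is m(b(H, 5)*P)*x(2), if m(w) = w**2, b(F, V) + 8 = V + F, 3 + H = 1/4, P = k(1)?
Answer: -233289/16 ≈ -14581.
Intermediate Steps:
P = -3
H = -11/4 (H = -3 + 1/4 = -11/4 ≈ -2.7500)
b(F, V) = -8 + F + V (b(F, V) = -8 + (V + F) = -8 + (F + V) = -8 + F + V)
m(b(H, 5)*P)*x(2) = ((-8 - 11/4 + 5)*(-3))**2*(-49) = (-23/4*(-3))**2*(-49) = (69/4)**2*(-49) = (4761/16)*(-49) = -233289/16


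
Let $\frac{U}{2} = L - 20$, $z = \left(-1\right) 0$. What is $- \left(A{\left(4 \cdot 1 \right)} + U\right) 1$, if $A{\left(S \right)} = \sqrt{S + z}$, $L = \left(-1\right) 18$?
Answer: $74$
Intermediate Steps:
$L = -18$
$z = 0$
$A{\left(S \right)} = \sqrt{S}$ ($A{\left(S \right)} = \sqrt{S + 0} = \sqrt{S}$)
$U = -76$ ($U = 2 \left(-18 - 20\right) = 2 \left(-38\right) = -76$)
$- \left(A{\left(4 \cdot 1 \right)} + U\right) 1 = - \left(\sqrt{4 \cdot 1} - 76\right) 1 = - \left(\sqrt{4} - 76\right) 1 = - \left(2 - 76\right) 1 = - \left(-74\right) 1 = \left(-1\right) \left(-74\right) = 74$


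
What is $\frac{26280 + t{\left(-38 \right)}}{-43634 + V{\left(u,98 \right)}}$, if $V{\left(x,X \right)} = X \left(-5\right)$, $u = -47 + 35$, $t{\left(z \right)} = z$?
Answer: $- \frac{13121}{22062} \approx -0.59473$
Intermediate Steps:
$u = -12$
$V{\left(x,X \right)} = - 5 X$
$\frac{26280 + t{\left(-38 \right)}}{-43634 + V{\left(u,98 \right)}} = \frac{26280 - 38}{-43634 - 490} = \frac{26242}{-43634 - 490} = \frac{26242}{-44124} = 26242 \left(- \frac{1}{44124}\right) = - \frac{13121}{22062}$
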